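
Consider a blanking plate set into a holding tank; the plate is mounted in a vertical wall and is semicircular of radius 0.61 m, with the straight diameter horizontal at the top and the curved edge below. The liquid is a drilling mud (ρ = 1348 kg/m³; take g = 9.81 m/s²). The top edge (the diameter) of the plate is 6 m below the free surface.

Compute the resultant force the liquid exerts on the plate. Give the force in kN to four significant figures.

γ = ρg = 1348 × 9.81 / 1000 = 13.22388 kN/m³.
The centroid of a semicircle lies 4r/(3π) = 0.258892 m from the diameter, here below the top edge, so the centroid depth is h_c = 6 + 0.258892 = 6.25889 m.
A = πr²/2 = π × 0.61²/2 = 0.584493 m².
Resultant F = γ·h_c·A = 13.22388 × 6.25889 × 0.584493 = 48.3766 kN.

F ≈ 48.38 kN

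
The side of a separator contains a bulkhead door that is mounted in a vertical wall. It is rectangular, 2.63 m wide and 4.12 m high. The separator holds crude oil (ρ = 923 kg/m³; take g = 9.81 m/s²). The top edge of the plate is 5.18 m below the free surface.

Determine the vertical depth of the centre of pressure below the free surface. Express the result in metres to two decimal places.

γ = ρg = 923 × 9.81 / 1000 = 9.05463 kN/m³.
The centroid lies 4.12/2 = 2.06 m below the top edge, so the centroid depth is h_c = 5.18 + 2.06 = 7.24 m.
A = 2.63 × 4.12 = 10.8356 m².
Resultant F = γ·h_c·A = 9.05463 × 7.24 × 10.8356 = 710.333 kN.
I_c = b·h³/12 = 2.63 × 4.12³/12 = 15.3273 m⁴.
Centre of pressure: y_p = y_c + I_c/(y_c·A) = 7.24 + 15.3273/(7.24 × 10.8356) = 7.24 + 0.195377 = 7.43538 m along the plane.

h_p = 7.44 m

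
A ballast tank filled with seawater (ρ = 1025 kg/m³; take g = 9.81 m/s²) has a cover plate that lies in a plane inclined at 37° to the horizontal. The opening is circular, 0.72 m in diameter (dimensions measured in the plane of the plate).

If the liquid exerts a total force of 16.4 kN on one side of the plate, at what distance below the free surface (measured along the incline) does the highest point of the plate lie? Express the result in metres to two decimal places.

y_top ≈ 6.30 m

γ = ρg = 1025 × 9.81 / 1000 = 10.05525 kN/m³.
A = π(0.36)² = 0.40715 m².
From F = γ·h_c·A, the centroid depth is h_c = 16.4/(10.05525 × 0.40715) = 4.00587 m.
Let θ = 37° be the plate's angle to the horizontal; measure y along the incline from where the plane meets the free surface. Vertical depth h = y·sinθ with sinθ = 0.601815.
Along the incline, y_c = h_c/sinθ = 4.00587/0.601815 = 6.65631 m.
The centroid is at the centre, 0.36 m below the top of the plate, so the highest point sits at y_top = 6.65631 − 0.36 = 6.29631 m along the incline.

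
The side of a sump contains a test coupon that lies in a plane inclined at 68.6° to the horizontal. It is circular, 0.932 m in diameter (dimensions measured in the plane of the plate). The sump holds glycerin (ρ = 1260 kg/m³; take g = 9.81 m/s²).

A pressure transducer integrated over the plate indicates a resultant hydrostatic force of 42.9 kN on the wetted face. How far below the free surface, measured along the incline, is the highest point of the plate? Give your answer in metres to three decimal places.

y_top ≈ 4.998 m

γ = ρg = 1260 × 9.81 / 1000 = 12.3606 kN/m³.
A = π(0.466)² = 0.682216 m².
From F = γ·h_c·A, the centroid depth is h_c = 42.9/(12.3606 × 0.682216) = 5.0874 m.
Let θ = 68.6° be the plate's angle to the horizontal; measure y along the incline from where the plane meets the free surface. Vertical depth h = y·sinθ with sinθ = 0.931056.
Along the incline, y_c = h_c/sinθ = 5.0874/0.931056 = 5.46412 m.
The centroid is at the centre, 0.466 m below the top of the plate, so the highest point sits at y_top = 5.46412 − 0.466 = 4.99812 m along the incline.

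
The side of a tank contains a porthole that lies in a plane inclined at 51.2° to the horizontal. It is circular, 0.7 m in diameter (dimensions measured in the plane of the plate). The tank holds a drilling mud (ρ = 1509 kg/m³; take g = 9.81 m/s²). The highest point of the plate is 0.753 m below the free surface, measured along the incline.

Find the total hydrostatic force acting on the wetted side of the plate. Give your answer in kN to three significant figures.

γ = ρg = 1509 × 9.81 / 1000 = 14.80329 kN/m³.
Let θ = 51.2° be the plate's angle to the horizontal; measure y along the incline from where the plane meets the free surface. Vertical depth h = y·sinθ with sinθ = 0.779338.
The centroid is at the centre, 0.35 m below the top of the plate, so y_c = 0.753 + 0.35 = 1.103 m and h_c = 1.103 × 0.779338 = 0.85961 m.
A = π(0.35)² = 0.384845 m².
Resultant F = γ·h_c·A = 14.80329 × 0.85961 × 0.384845 = 4.89717 kN.

F ≈ 4.90 kN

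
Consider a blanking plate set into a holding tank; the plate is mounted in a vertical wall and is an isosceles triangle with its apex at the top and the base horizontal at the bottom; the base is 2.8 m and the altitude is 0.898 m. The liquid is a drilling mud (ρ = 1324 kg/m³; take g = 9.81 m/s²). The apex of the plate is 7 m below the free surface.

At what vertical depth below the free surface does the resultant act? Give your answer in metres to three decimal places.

γ = ρg = 1324 × 9.81 / 1000 = 12.98844 kN/m³.
With the apex up, the centroid sits 2h/3 = 2 × 0.898/3 = 0.598667 m below the apex, so the centroid depth is h_c = 7 + 0.598667 = 7.59867 m.
A = ½ × 2.8 × 0.898 = 1.2572 m².
Resultant F = γ·h_c·A = 12.98844 × 7.59867 × 1.2572 = 124.079 kN.
I_c = b·h³/36 = 2.8 × 0.898³/36 = 0.0563228 m⁴.
Centre of pressure: y_p = y_c + I_c/(y_c·A) = 7.59867 + 0.0563228/(7.59867 × 1.2572) = 7.59867 + 0.00589579 = 7.60457 m along the plane.

h_p = 7.605 m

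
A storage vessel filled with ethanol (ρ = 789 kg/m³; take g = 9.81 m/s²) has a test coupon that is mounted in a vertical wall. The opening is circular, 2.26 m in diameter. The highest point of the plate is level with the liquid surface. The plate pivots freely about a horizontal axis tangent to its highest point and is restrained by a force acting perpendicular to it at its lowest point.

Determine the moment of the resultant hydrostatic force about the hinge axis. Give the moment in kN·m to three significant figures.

M ≈ 49.6 kN·m

γ = ρg = 789 × 9.81 / 1000 = 7.74009 kN/m³.
The centroid is at the centre, 1.13 m below the top of the plate, so the centroid depth is h_c = 1.13 m.
A = π(1.13)² = 4.0115 m².
Resultant F = γ·h_c·A = 7.74009 × 1.13 × 4.0115 = 35.0858 kN.
I_c = πr⁴/4 = π × 1.13⁴/4 = 1.28057 m⁴.
Centre of pressure: y_p = y_c + I_c/(y_c·A) = 1.13 + 1.28057/(1.13 × 4.0115) = 1.13 + 0.2825 = 1.4125 m along the plane.
The resultant acts 1.13 + 0.2825 = 1.4125 m (along the plate) below the hinge at the top edge, so the moment about the hinge is M = F × 1.4125 = 35.0858 × 1.4125 = 49.5587 kN·m.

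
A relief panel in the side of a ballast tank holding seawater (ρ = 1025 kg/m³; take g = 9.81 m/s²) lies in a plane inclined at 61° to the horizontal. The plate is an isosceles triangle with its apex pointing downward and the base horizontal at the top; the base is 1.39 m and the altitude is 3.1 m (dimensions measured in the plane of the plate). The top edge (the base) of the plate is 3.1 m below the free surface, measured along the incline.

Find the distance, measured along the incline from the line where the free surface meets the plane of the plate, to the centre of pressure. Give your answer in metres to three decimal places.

y_p = 4.263 m

γ = ρg = 1025 × 9.81 / 1000 = 10.05525 kN/m³.
Let θ = 61° be the plate's angle to the horizontal; measure y along the incline from where the plane meets the free surface. Vertical depth h = y·sinθ with sinθ = 0.874620.
With the apex down, the centroid sits h/3 = 3.1/3 = 1.03333 m below the base (the top edge), so y_c = 3.1 + 1.03333 = 4.13333 m and h_c = 4.13333 × 0.874620 = 3.61509 m.
A = ½ × 1.39 × 3.1 = 2.1545 m².
Resultant F = γ·h_c·A = 10.05525 × 3.61509 × 2.1545 = 78.3174 kN.
I_c = b·h³/36 = 1.39 × 3.1³/36 = 1.15026 m⁴.
Centre of pressure: y_p = y_c + I_c/(y_c·A) = 4.13333 + 1.15026/(4.13333 × 2.1545) = 4.13333 + 0.129166 = 4.2625 m along the plane.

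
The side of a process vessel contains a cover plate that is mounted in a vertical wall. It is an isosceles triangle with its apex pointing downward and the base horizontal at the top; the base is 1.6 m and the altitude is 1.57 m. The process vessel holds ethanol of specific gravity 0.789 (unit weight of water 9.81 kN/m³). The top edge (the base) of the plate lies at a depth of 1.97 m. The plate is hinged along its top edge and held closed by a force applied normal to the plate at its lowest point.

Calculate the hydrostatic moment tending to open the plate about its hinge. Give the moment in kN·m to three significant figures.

γ = 0.789 × 9.81 = 7.74009 kN/m³.
With the apex down, the centroid sits h/3 = 1.57/3 = 0.523333 m below the base (the top edge), so the centroid depth is h_c = 1.97 + 0.523333 = 2.49333 m.
A = ½ × 1.6 × 1.57 = 1.256 m².
Resultant F = γ·h_c·A = 7.74009 × 2.49333 × 1.256 = 24.239 kN.
I_c = b·h³/36 = 1.6 × 1.57³/36 = 0.171995 m⁴.
Centre of pressure: y_p = y_c + I_c/(y_c·A) = 2.49333 + 0.171995/(2.49333 × 1.256) = 2.49333 + 0.054922 = 2.54825 m along the plane.
The resultant acts 0.523333 + 0.054922 = 0.578255 m (along the plate) below the hinge at the top edge, so the moment about the hinge is M = F × 0.578255 = 24.239 × 0.578255 = 14.0163 kN·m.

M ≈ 14.0 kN·m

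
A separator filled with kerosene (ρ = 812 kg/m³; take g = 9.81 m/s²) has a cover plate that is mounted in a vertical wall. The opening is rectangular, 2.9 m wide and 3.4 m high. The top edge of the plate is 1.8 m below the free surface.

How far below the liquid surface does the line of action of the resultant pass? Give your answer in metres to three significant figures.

γ = ρg = 812 × 9.81 / 1000 = 7.96572 kN/m³.
The centroid lies 3.4/2 = 1.7 m below the top edge, so the centroid depth is h_c = 1.8 + 1.7 = 3.5 m.
A = 2.9 × 3.4 = 9.86 m².
Resultant F = γ·h_c·A = 7.96572 × 3.5 × 9.86 = 274.897 kN.
I_c = b·h³/12 = 2.9 × 3.4³/12 = 9.49847 m⁴.
Centre of pressure: y_p = y_c + I_c/(y_c·A) = 3.5 + 9.49847/(3.5 × 9.86) = 3.5 + 0.275238 = 3.77524 m along the plane.

h_p = 3.78 m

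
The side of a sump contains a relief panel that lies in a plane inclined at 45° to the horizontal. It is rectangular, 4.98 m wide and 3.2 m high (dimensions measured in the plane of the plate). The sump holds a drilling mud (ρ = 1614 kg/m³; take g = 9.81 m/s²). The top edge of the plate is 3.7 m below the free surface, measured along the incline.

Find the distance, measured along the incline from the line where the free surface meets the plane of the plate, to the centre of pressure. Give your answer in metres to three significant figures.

y_p = 5.46 m

γ = ρg = 1614 × 9.81 / 1000 = 15.83334 kN/m³.
Let θ = 45° be the plate's angle to the horizontal; measure y along the incline from where the plane meets the free surface. Vertical depth h = y·sinθ with sinθ = 0.707107.
The centroid lies 3.2/2 = 1.6 m below the top edge, so y_c = 3.7 + 1.6 = 5.3 m and h_c = 5.3 × 0.707107 = 3.74767 m.
A = 4.98 × 3.2 = 15.936 m².
Resultant F = γ·h_c·A = 15.83334 × 3.74767 × 15.936 = 945.612 kN.
I_c = b·h³/12 = 4.98 × 3.2³/12 = 13.5987 m⁴.
Centre of pressure: y_p = y_c + I_c/(y_c·A) = 5.3 + 13.5987/(5.3 × 15.936) = 5.3 + 0.161006 = 5.46101 m along the plane.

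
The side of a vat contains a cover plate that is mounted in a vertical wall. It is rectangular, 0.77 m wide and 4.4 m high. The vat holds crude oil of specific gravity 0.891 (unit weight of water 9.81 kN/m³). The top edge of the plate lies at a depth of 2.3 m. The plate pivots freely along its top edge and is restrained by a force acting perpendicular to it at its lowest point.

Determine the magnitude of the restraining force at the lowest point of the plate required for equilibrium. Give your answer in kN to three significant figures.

P ≈ 77.5 kN

γ = 0.891 × 9.81 = 8.74071 kN/m³.
The centroid lies 4.4/2 = 2.2 m below the top edge, so the centroid depth is h_c = 2.3 + 2.2 = 4.5 m.
A = 0.77 × 4.4 = 3.388 m².
Resultant F = γ·h_c·A = 8.74071 × 4.5 × 3.388 = 133.261 kN.
I_c = b·h³/12 = 0.77 × 4.4³/12 = 5.46597 m⁴.
Centre of pressure: y_p = y_c + I_c/(y_c·A) = 4.5 + 5.46597/(4.5 × 3.388) = 4.5 + 0.358518 = 4.85852 m along the plane.
The resultant acts 2.2 + 0.358518 = 2.55852 m (along the plate) below the hinge at the top edge, so the moment about the hinge is M = F × 2.55852 = 133.261 × 2.55852 = 340.951 kN·m.
A normal force at the bottom, 4.4 m from the hinge, must supply this moment: P = 340.951/4.4 = 77.4889 kN.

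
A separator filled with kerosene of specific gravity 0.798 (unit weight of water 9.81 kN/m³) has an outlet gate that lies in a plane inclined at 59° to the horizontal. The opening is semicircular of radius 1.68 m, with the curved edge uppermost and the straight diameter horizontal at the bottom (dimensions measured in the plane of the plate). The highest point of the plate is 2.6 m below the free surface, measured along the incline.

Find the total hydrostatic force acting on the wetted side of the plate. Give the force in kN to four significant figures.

F ≈ 106.1 kN

γ = 0.798 × 9.81 = 7.82838 kN/m³.
Let θ = 59° be the plate's angle to the horizontal; measure y along the incline from where the plane meets the free surface. Vertical depth h = y·sinθ with sinθ = 0.857167.
The centroid lies 4r/(3π) = 0.713014 m above the diameter, so r − 4r/(3π) = 1.68 − 0.713014 = 0.966986 m below the topmost point, so y_c = 2.6 + 0.966986 = 3.56699 m and h_c = 3.56699 × 0.857167 = 3.05751 m.
A = πr²/2 = π × 1.68²/2 = 4.43342 m².
Resultant F = γ·h_c·A = 7.82838 × 3.05751 × 4.43342 = 106.115 kN.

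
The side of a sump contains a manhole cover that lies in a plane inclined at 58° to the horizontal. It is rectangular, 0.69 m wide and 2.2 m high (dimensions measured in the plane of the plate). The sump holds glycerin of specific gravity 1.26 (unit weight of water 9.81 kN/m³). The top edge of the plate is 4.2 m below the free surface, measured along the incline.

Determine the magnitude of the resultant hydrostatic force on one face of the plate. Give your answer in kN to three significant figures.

F ≈ 84.3 kN

γ = 1.26 × 9.81 = 12.3606 kN/m³.
Let θ = 58° be the plate's angle to the horizontal; measure y along the incline from where the plane meets the free surface. Vertical depth h = y·sinθ with sinθ = 0.848048.
The centroid lies 2.2/2 = 1.1 m below the top edge, so y_c = 4.2 + 1.1 = 5.3 m and h_c = 5.3 × 0.848048 = 4.49465 m.
A = 0.69 × 2.2 = 1.518 m².
Resultant F = γ·h_c·A = 12.3606 × 4.49465 × 1.518 = 84.3349 kN.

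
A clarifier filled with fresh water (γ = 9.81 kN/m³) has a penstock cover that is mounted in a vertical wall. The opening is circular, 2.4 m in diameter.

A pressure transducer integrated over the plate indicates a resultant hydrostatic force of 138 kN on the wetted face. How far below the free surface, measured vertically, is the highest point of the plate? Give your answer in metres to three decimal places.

d_top ≈ 1.910 m

γ = 9.81 kN/m³.
A = π(1.2)² = 4.52389 m².
From F = γ·h_c·A, the centroid depth is h_c = 138/(9.81 × 4.52389) = 3.10955 m.
The centroid is at the centre, 1.2 m below the top of the plate, so the highest point sits at h_top = 3.10955 − 1.2 = 1.90955 m below the surface.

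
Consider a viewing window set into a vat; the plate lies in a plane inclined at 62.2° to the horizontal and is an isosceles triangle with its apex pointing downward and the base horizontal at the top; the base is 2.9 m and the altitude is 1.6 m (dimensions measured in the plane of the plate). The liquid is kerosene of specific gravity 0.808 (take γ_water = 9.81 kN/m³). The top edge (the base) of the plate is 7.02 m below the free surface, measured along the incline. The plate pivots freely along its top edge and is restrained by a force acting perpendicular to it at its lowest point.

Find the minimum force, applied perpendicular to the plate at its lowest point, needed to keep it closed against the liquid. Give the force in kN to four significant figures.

P ≈ 42.40 kN

γ = 0.808 × 9.81 = 7.92648 kN/m³.
Let θ = 62.2° be the plate's angle to the horizontal; measure y along the incline from where the plane meets the free surface. Vertical depth h = y·sinθ with sinθ = 0.884581.
With the apex down, the centroid sits h/3 = 1.6/3 = 0.533333 m below the base (the top edge), so y_c = 7.02 + 0.533333 = 7.55333 m and h_c = 7.55333 × 0.884581 = 6.68153 m.
A = ½ × 2.9 × 1.6 = 2.32 m².
Resultant F = γ·h_c·A = 7.92648 × 6.68153 × 2.32 = 122.87 kN.
I_c = b·h³/36 = 2.9 × 1.6³/36 = 0.329956 m⁴.
Centre of pressure: y_p = y_c + I_c/(y_c·A) = 7.55333 + 0.329956/(7.55333 × 2.32) = 7.55333 + 0.0188291 = 7.57216 m along the plane.
The resultant acts 0.533333 + 0.0188291 = 0.552162 m (along the plate) below the hinge at the top edge, so the moment about the hinge is M = F × 0.552162 = 122.87 × 0.552162 = 67.8441 kN·m.
A normal force at the bottom, 1.6 m from the hinge, must supply this moment: P = 67.8441/1.6 = 42.4026 kN.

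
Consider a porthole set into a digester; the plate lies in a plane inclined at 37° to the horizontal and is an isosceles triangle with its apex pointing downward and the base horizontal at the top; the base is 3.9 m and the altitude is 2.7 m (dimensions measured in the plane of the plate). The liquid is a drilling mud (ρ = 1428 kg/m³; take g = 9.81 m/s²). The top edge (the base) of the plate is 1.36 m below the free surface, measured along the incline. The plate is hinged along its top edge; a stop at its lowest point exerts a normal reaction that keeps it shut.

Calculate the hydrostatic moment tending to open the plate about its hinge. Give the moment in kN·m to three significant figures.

M ≈ 108 kN·m

γ = ρg = 1428 × 9.81 / 1000 = 14.00868 kN/m³.
Let θ = 37° be the plate's angle to the horizontal; measure y along the incline from where the plane meets the free surface. Vertical depth h = y·sinθ with sinθ = 0.601815.
With the apex down, the centroid sits h/3 = 2.7/3 = 0.9 m below the base (the top edge), so y_c = 1.36 + 0.9 = 2.26 m and h_c = 2.26 × 0.601815 = 1.3601 m.
A = ½ × 3.9 × 2.7 = 5.265 m².
Resultant F = γ·h_c·A = 14.00868 × 1.3601 × 5.265 = 100.315 kN.
I_c = b·h³/36 = 3.9 × 2.7³/36 = 2.13233 m⁴.
Centre of pressure: y_p = y_c + I_c/(y_c·A) = 2.26 + 2.13233/(2.26 × 5.265) = 2.26 + 0.179204 = 2.4392 m along the plane.
The resultant acts 0.9 + 0.179204 = 1.0792 m (along the plate) below the hinge at the top edge, so the moment about the hinge is M = F × 1.0792 = 100.315 × 1.0792 = 108.26 kN·m.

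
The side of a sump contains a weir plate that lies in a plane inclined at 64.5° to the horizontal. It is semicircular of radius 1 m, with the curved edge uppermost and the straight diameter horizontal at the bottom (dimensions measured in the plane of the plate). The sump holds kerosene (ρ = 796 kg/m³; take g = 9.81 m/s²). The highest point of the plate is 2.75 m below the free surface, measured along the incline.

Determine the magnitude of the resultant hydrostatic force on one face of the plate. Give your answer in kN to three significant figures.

γ = ρg = 796 × 9.81 / 1000 = 7.80876 kN/m³.
Let θ = 64.5° be the plate's angle to the horizontal; measure y along the incline from where the plane meets the free surface. Vertical depth h = y·sinθ with sinθ = 0.902585.
The centroid lies 4r/(3π) = 0.424413 m above the diameter, so r − 4r/(3π) = 1 − 0.424413 = 0.575587 m below the topmost point, so y_c = 2.75 + 0.575587 = 3.32559 m and h_c = 3.32559 × 0.902585 = 3.00163 m.
A = πr²/2 = π × 1²/2 = 1.5708 m².
Resultant F = γ·h_c·A = 7.80876 × 3.00163 × 1.5708 = 36.818 kN.

F ≈ 36.8 kN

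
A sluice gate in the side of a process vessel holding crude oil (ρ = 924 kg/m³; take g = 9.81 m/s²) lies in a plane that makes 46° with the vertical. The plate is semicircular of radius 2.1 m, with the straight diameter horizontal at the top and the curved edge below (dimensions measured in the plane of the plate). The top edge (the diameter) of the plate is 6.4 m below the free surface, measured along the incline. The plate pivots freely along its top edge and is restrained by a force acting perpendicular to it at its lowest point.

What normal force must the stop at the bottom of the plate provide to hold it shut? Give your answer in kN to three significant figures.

P ≈ 141 kN

γ = ρg = 924 × 9.81 / 1000 = 9.06444 kN/m³.
The plate makes 46° with the vertical, i.e. θ = 90° − 46° = 44° to the horizontal. Measuring y along the incline from the free-surface line, vertical depth h = y·sinθ with sinθ = 0.694658.
The centroid of a semicircle lies 4r/(3π) = 0.891268 m from the diameter, here below the top edge, so y_c = 6.4 + 0.891268 = 7.29127 m and h_c = 7.29127 × 0.694658 = 5.06494 m.
A = πr²/2 = π × 2.1²/2 = 6.92721 m².
Resultant F = γ·h_c·A = 9.06444 × 5.06494 × 6.92721 = 318.034 kN.
I_c = (π/8 − 8/(9π))·r⁴ = 0.109757 × 2.1⁴ = 2.13457 m⁴.
Centre of pressure: y_p = y_c + I_c/(y_c·A) = 7.29127 + 2.13457/(7.29127 × 6.92721) = 7.29127 + 0.0422619 = 7.33353 m along the plane.
The resultant acts 0.891268 + 0.0422619 = 0.93353 m (along the plate) below the hinge at the top edge, so the moment about the hinge is M = F × 0.93353 = 318.034 × 0.93353 = 296.894 kN·m.
A normal force at the bottom, 2.1 m from the hinge, must supply this moment: P = 296.894/2.1 = 141.378 kN.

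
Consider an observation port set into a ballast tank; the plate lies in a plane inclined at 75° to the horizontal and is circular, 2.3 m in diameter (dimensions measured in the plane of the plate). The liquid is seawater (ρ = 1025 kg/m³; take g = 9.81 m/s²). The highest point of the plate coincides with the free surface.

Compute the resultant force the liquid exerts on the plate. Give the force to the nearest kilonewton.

γ = ρg = 1025 × 9.81 / 1000 = 10.05525 kN/m³.
Let θ = 75° be the plate's angle to the horizontal; measure y along the incline from where the plane meets the free surface. Vertical depth h = y·sinθ with sinθ = 0.965926.
The centroid is at the centre, 1.15 m below the top of the plate, so y_c = 1.15 m and h_c = 1.15 × 0.965926 = 1.11081 m.
A = π(1.15)² = 4.15476 m².
Resultant F = γ·h_c·A = 10.05525 × 1.11081 × 4.15476 = 46.4065 kN.

F ≈ 46 kN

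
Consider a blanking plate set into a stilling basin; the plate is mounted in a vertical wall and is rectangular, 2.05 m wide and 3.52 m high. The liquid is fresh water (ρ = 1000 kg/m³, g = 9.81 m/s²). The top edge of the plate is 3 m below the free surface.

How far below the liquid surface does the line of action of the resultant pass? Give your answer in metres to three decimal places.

γ = ρg = 1000 × 9.81 = 9810 N/m³ = 9.81 kN/m³.
The centroid lies 3.52/2 = 1.76 m below the top edge, so the centroid depth is h_c = 3 + 1.76 = 4.76 m.
A = 2.05 × 3.52 = 7.216 m².
Resultant F = γ·h_c·A = 9.81 × 4.76 × 7.216 = 336.955 kN.
I_c = b·h³/12 = 2.05 × 3.52³/12 = 7.45076 m⁴.
Centre of pressure: y_p = y_c + I_c/(y_c·A) = 4.76 + 7.45076/(4.76 × 7.216) = 4.76 + 0.216919 = 4.97692 m along the plane.

h_p = 4.977 m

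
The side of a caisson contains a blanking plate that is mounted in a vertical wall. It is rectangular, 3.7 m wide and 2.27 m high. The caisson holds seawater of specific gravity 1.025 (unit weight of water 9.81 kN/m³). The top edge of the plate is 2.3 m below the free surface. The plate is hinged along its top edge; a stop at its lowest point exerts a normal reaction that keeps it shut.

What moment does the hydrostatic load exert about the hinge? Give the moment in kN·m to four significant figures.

γ = 1.025 × 9.81 = 10.05525 kN/m³.
The centroid lies 2.27/2 = 1.135 m below the top edge, so the centroid depth is h_c = 2.3 + 1.135 = 3.435 m.
A = 3.7 × 2.27 = 8.399 m².
Resultant F = γ·h_c·A = 10.05525 × 3.435 × 8.399 = 290.1 kN.
I_c = b·h³/12 = 3.7 × 2.27³/12 = 3.6066 m⁴.
Centre of pressure: y_p = y_c + I_c/(y_c·A) = 3.435 + 3.6066/(3.435 × 8.399) = 3.435 + 0.12501 = 3.56001 m along the plane.
The resultant acts 1.135 + 0.12501 = 1.26001 m (along the plate) below the hinge at the top edge, so the moment about the hinge is M = F × 1.26001 = 290.1 × 1.26001 = 365.529 kN·m.

M ≈ 365.5 kN·m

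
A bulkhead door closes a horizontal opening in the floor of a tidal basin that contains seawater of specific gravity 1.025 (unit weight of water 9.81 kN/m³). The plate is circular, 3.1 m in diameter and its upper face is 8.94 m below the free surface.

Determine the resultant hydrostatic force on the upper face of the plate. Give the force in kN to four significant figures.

γ = 1.025 × 9.81 = 10.05525 kN/m³.
The plate is horizontal, so pressure is uniform at p = γ·h = 10.05525 × 8.94 = 89.8939 kN/m².
A = π(1.55)² = 7.54768 m².
F = p·A = 89.8939 × 7.54768 = 678.49 kN.

F ≈ 678.5 kN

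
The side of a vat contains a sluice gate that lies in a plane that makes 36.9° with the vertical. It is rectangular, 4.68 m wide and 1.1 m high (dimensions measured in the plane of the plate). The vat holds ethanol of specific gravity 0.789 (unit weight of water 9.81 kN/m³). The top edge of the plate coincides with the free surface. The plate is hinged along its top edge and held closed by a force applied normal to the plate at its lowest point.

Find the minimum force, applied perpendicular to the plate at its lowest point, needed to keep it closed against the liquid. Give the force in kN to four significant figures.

γ = 0.789 × 9.81 = 7.74009 kN/m³.
The plate makes 36.9° with the vertical, i.e. θ = 90° − 36.9° = 53.1° to the horizontal. Measuring y along the incline from the free-surface line, vertical depth h = y·sinθ with sinθ = 0.799685.
The centroid lies 1.1/2 = 0.55 m below the top edge, so y_c = 0.55 m and h_c = 0.55 × 0.799685 = 0.439827 m.
A = 4.68 × 1.1 = 5.148 m².
Resultant F = γ·h_c·A = 7.74009 × 0.439827 × 5.148 = 17.5253 kN.
I_c = b·h³/12 = 4.68 × 1.1³/12 = 0.51909 m⁴.
Centre of pressure: y_p = y_c + I_c/(y_c·A) = 0.55 + 0.51909/(0.55 × 5.148) = 0.55 + 0.183333 = 0.733333 m along the plane.
The resultant acts 0.55 + 0.183333 = 0.733333 m (along the plate) below the hinge at the top edge, so the moment about the hinge is M = F × 0.733333 = 17.5253 × 0.733333 = 12.8519 kN·m.
A normal force at the bottom, 1.1 m from the hinge, must supply this moment: P = 12.8519/1.1 = 11.6835 kN.

P ≈ 11.68 kN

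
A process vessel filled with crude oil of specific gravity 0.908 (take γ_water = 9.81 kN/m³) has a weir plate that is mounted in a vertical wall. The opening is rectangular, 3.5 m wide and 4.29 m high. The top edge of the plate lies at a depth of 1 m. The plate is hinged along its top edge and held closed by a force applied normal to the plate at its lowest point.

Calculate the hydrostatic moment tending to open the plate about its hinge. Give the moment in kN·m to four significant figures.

γ = 0.908 × 9.81 = 8.90748 kN/m³.
The centroid lies 4.29/2 = 2.145 m below the top edge, so the centroid depth is h_c = 1 + 2.145 = 3.145 m.
A = 3.5 × 4.29 = 15.015 m².
Resultant F = γ·h_c·A = 8.90748 × 3.145 × 15.015 = 420.631 kN.
I_c = b·h³/12 = 3.5 × 4.29³/12 = 23.0281 m⁴.
Centre of pressure: y_p = y_c + I_c/(y_c·A) = 3.145 + 23.0281/(3.145 × 15.015) = 3.145 + 0.487654 = 3.63265 m along the plane.
The resultant acts 2.145 + 0.487654 = 2.63265 m (along the plate) below the hinge at the top edge, so the moment about the hinge is M = F × 2.63265 = 420.631 × 2.63265 = 1107.37 kN·m.

M ≈ 1107 kN·m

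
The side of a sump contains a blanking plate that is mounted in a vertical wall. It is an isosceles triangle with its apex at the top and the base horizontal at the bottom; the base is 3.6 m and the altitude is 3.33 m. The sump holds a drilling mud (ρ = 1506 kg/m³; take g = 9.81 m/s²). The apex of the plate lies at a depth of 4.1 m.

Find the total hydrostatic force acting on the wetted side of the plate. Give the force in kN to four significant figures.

F ≈ 559.7 kN

γ = ρg = 1506 × 9.81 / 1000 = 14.77386 kN/m³.
With the apex up, the centroid sits 2h/3 = 2 × 3.33/3 = 2.22 m below the apex, so the centroid depth is h_c = 4.1 + 2.22 = 6.32 m.
A = ½ × 3.6 × 3.33 = 5.994 m².
Resultant F = γ·h_c·A = 14.77386 × 6.32 × 5.994 = 559.665 kN.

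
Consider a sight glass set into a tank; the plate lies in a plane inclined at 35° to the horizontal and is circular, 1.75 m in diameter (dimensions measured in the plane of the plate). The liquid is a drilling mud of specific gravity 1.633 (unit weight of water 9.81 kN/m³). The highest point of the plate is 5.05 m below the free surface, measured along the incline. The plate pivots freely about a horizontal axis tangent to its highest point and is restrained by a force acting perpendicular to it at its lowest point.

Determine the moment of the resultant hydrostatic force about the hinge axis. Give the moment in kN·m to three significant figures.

γ = 1.633 × 9.81 = 16.01973 kN/m³.
Let θ = 35° be the plate's angle to the horizontal; measure y along the incline from where the plane meets the free surface. Vertical depth h = y·sinθ with sinθ = 0.573576.
The centroid is at the centre, 0.875 m below the top of the plate, so y_c = 5.05 + 0.875 = 5.925 m and h_c = 5.925 × 0.573576 = 3.39844 m.
A = π(0.875)² = 2.40528 m².
Resultant F = γ·h_c·A = 16.01973 × 3.39844 × 2.40528 = 130.948 kN.
I_c = πr⁴/4 = π × 0.875⁴/4 = 0.460386 m⁴.
Centre of pressure: y_p = y_c + I_c/(y_c·A) = 5.925 + 0.460386/(5.925 × 2.40528) = 5.925 + 0.0323049 = 5.9573 m along the plane.
The resultant acts 0.875 + 0.0323049 = 0.907305 m (along the plate) below the hinge at the top edge, so the moment about the hinge is M = F × 0.907305 = 130.948 × 0.907305 = 118.81 kN·m.

M ≈ 119 kN·m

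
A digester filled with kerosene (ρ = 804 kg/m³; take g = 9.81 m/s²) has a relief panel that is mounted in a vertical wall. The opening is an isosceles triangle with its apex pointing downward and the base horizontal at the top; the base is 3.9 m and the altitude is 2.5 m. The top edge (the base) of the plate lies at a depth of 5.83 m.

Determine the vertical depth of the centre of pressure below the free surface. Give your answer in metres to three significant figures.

h_p = 6.72 m

γ = ρg = 804 × 9.81 / 1000 = 7.88724 kN/m³.
With the apex down, the centroid sits h/3 = 2.5/3 = 0.833333 m below the base (the top edge), so the centroid depth is h_c = 5.83 + 0.833333 = 6.66333 m.
A = ½ × 3.9 × 2.5 = 4.875 m².
Resultant F = γ·h_c·A = 7.88724 × 6.66333 × 4.875 = 256.207 kN.
I_c = b·h³/36 = 3.9 × 2.5³/36 = 1.69271 m⁴.
Centre of pressure: y_p = y_c + I_c/(y_c·A) = 6.66333 + 1.69271/(6.66333 × 4.875) = 6.66333 + 0.0521095 = 6.71544 m along the plane.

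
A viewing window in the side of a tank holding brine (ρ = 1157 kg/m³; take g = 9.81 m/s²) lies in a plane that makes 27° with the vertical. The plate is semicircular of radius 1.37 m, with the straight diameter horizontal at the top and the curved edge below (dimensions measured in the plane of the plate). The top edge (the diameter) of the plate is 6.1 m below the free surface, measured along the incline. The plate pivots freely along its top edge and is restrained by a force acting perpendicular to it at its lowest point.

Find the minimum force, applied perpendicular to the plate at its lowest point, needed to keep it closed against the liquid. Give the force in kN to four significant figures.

P ≈ 87.40 kN

γ = ρg = 1157 × 9.81 / 1000 = 11.35017 kN/m³.
The plate makes 27° with the vertical, i.e. θ = 90° − 27° = 63° to the horizontal. Measuring y along the incline from the free-surface line, vertical depth h = y·sinθ with sinθ = 0.891007.
The centroid of a semicircle lies 4r/(3π) = 0.581446 m from the diameter, here below the top edge, so y_c = 6.1 + 0.581446 = 6.68145 m and h_c = 6.68145 × 0.891007 = 5.95322 m.
A = πr²/2 = π × 1.37²/2 = 2.94823 m².
Resultant F = γ·h_c·A = 11.35017 × 5.95322 × 2.94823 = 199.212 kN.
I_c = (π/8 − 8/(9π))·r⁴ = 0.109757 × 1.37⁴ = 0.386647 m⁴.
Centre of pressure: y_p = y_c + I_c/(y_c·A) = 6.68145 + 0.386647/(6.68145 × 2.94823) = 6.68145 + 0.0196283 = 6.70108 m along the plane.
The resultant acts 0.581446 + 0.0196283 = 0.601074 m (along the plate) below the hinge at the top edge, so the moment about the hinge is M = F × 0.601074 = 199.212 × 0.601074 = 119.741 kN·m.
A normal force at the bottom, 1.37 m from the hinge, must supply this moment: P = 119.741/1.37 = 87.4022 kN.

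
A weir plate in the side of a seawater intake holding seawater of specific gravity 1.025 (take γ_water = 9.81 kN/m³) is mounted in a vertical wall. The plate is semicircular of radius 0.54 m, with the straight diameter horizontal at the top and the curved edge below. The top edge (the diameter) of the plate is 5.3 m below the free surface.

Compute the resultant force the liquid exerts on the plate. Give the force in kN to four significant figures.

F ≈ 25.47 kN

γ = 1.025 × 9.81 = 10.05525 kN/m³.
The centroid of a semicircle lies 4r/(3π) = 0.229183 m from the diameter, here below the top edge, so the centroid depth is h_c = 5.3 + 0.229183 = 5.52918 m.
A = πr²/2 = π × 0.54²/2 = 0.458044 m².
Resultant F = γ·h_c·A = 10.05525 × 5.52918 × 0.458044 = 25.466 kN.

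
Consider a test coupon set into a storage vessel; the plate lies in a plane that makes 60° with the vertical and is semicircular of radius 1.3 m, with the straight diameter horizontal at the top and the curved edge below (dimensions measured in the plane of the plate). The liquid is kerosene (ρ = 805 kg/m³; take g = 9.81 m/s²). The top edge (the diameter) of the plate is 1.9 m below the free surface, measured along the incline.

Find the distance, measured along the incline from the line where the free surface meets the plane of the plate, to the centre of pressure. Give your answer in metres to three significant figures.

γ = ρg = 805 × 9.81 / 1000 = 7.89705 kN/m³.
The plate makes 60° with the vertical, i.e. θ = 90° − 60° = 30° to the horizontal. Measuring y along the incline from the free-surface line, vertical depth h = y·sinθ with sinθ = 0.500000.
The centroid of a semicircle lies 4r/(3π) = 0.551737 m from the diameter, here below the top edge, so y_c = 1.9 + 0.551737 = 2.45174 m and h_c = 2.45174 × 0.500000 = 1.22587 m.
A = πr²/2 = π × 1.3²/2 = 2.65465 m².
Resultant F = γ·h_c·A = 7.89705 × 1.22587 × 2.65465 = 25.699 kN.
I_c = (π/8 − 8/(9π))·r⁴ = 0.109757 × 1.3⁴ = 0.313477 m⁴.
Centre of pressure: y_p = y_c + I_c/(y_c·A) = 2.45174 + 0.313477/(2.45174 × 2.65465) = 2.45174 + 0.0481642 = 2.4999 m along the plane.

y_p = 2.50 m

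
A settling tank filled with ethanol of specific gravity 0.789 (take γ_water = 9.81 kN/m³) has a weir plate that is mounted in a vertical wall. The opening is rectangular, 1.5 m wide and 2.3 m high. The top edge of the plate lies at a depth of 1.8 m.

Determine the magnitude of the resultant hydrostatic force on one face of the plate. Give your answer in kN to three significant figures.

γ = 0.789 × 9.81 = 7.74009 kN/m³.
The centroid lies 2.3/2 = 1.15 m below the top edge, so the centroid depth is h_c = 1.8 + 1.15 = 2.95 m.
A = 1.5 × 2.3 = 3.45 m².
Resultant F = γ·h_c·A = 7.74009 × 2.95 × 3.45 = 78.7748 kN.

F ≈ 78.8 kN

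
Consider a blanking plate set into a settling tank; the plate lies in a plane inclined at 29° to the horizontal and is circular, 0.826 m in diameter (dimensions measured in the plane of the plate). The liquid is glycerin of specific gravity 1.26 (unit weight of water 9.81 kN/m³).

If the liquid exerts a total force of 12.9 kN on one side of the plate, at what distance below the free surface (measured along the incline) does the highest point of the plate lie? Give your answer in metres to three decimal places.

γ = 1.26 × 9.81 = 12.3606 kN/m³.
A = π(0.413)² = 0.535858 m².
From F = γ·h_c·A, the centroid depth is h_c = 12.9/(12.3606 × 0.535858) = 1.9476 m.
Let θ = 29° be the plate's angle to the horizontal; measure y along the incline from where the plane meets the free surface. Vertical depth h = y·sinθ with sinθ = 0.484810.
Along the incline, y_c = h_c/sinθ = 1.9476/0.484810 = 4.01724 m.
The centroid is at the centre, 0.413 m below the top of the plate, so the highest point sits at y_top = 4.01724 − 0.413 = 3.60424 m along the incline.

y_top ≈ 3.604 m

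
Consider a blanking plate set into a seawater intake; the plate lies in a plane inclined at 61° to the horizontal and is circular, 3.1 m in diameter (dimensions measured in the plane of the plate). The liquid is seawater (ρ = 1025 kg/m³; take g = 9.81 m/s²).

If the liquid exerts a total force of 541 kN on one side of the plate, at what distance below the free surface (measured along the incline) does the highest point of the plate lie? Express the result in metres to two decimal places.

γ = ρg = 1025 × 9.81 / 1000 = 10.05525 kN/m³.
A = π(1.55)² = 7.54768 m².
From F = γ·h_c·A, the centroid depth is h_c = 541/(10.05525 × 7.54768) = 7.12838 m.
Let θ = 61° be the plate's angle to the horizontal; measure y along the incline from where the plane meets the free surface. Vertical depth h = y·sinθ with sinθ = 0.874620.
Along the incline, y_c = h_c/sinθ = 7.12838/0.874620 = 8.15026 m.
The centroid is at the centre, 1.55 m below the top of the plate, so the highest point sits at y_top = 8.15026 − 1.55 = 6.60026 m along the incline.

y_top ≈ 6.60 m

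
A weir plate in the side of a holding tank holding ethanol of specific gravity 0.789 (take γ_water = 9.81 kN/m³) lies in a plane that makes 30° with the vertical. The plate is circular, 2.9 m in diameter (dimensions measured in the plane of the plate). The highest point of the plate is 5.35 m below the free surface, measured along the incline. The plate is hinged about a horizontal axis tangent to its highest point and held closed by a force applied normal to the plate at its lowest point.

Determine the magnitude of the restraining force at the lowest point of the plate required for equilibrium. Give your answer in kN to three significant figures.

γ = 0.789 × 9.81 = 7.74009 kN/m³.
The plate makes 30° with the vertical, i.e. θ = 90° − 30° = 60° to the horizontal. Measuring y along the incline from the free-surface line, vertical depth h = y·sinθ with sinθ = 0.866025.
The centroid is at the centre, 1.45 m below the top of the plate, so y_c = 5.35 + 1.45 = 6.8 m and h_c = 6.8 × 0.866025 = 5.88897 m.
A = π(1.45)² = 6.6052 m².
Resultant F = γ·h_c·A = 7.74009 × 5.88897 × 6.6052 = 301.073 kN.
I_c = πr⁴/4 = π × 1.45⁴/4 = 3.47186 m⁴.
Centre of pressure: y_p = y_c + I_c/(y_c·A) = 6.8 + 3.47186/(6.8 × 6.6052) = 6.8 + 0.0772978 = 6.8773 m along the plane.
The resultant acts 1.45 + 0.0772978 = 1.5273 m (along the plate) below the hinge at the top edge, so the moment about the hinge is M = F × 1.5273 = 301.073 × 1.5273 = 459.829 kN·m.
A normal force at the bottom, 2.9 m from the hinge, must supply this moment: P = 459.829/2.9 = 158.562 kN.

P ≈ 159 kN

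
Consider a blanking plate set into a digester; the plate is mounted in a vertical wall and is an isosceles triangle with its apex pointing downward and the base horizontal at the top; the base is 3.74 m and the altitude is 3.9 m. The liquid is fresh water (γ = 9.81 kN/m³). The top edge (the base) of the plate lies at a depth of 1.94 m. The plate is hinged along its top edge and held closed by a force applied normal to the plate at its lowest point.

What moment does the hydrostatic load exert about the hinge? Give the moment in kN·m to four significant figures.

γ = 9.81 kN/m³.
With the apex down, the centroid sits h/3 = 3.9/3 = 1.3 m below the base (the top edge), so the centroid depth is h_c = 1.94 + 1.3 = 3.24 m.
A = ½ × 3.74 × 3.9 = 7.293 m².
Resultant F = γ·h_c·A = 9.81 × 3.24 × 7.293 = 231.804 kN.
I_c = b·h³/36 = 3.74 × 3.9³/36 = 6.16258 m⁴.
Centre of pressure: y_p = y_c + I_c/(y_c·A) = 3.24 + 6.16258/(3.24 × 7.293) = 3.24 + 0.260802 = 3.5008 m along the plane.
The resultant acts 1.3 + 0.260802 = 1.5608 m (along the plate) below the hinge at the top edge, so the moment about the hinge is M = F × 1.5608 = 231.804 × 1.5608 = 361.8 kN·m.

M ≈ 361.8 kN·m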